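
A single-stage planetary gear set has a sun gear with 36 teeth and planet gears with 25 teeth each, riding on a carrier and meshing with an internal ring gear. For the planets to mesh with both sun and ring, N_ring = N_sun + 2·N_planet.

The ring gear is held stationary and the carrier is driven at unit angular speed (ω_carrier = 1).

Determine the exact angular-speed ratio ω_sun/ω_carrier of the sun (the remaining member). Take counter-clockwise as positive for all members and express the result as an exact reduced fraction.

N_ring = 36 + 2·25 = 86
36(ω_s−ω_c) = −86(ω_r−ω_c),  ω_r=0, ω_c=1
ω_s = 1 − (86/36)(0−1) = 61/18
ω_s/ω_c = 61/18

61/18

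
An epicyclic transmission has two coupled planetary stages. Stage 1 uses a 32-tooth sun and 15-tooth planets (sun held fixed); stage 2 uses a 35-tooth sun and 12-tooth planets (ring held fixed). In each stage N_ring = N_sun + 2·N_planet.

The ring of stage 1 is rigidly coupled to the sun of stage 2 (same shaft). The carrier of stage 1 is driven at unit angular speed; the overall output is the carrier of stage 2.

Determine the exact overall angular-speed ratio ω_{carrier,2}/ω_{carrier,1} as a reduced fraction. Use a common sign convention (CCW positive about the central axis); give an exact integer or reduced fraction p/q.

Stage 1: N_ring = 32 + 2·15 = 62
Stage 1: 32(ω_s−ω_c) = −62(ω_r−ω_c),  ω_s=0, ω_c=1
Stage 1: ω_r = 1 − (32/62)(0−1) = 47/31
  ⇒ ω_r¹/ω_c¹ = 47/31
Stage 2: N_ring = 35 + 2·12 = 59
Stage 2: 35(ω_s−ω_c) = −59(ω_r−ω_c),  ω_r=0, ω_s=1
Stage 2: 35(1−ω_c) = −59(0−ω_c)  ⇒  94ω_c = 35  ⇒  ω_c = 35/94
  ⇒ ω_c²/ω_s² = 35/94
Coupling ω_s² = ω_r¹ ⇒ overall = 47/31 × 35/94 = 35/62

35/62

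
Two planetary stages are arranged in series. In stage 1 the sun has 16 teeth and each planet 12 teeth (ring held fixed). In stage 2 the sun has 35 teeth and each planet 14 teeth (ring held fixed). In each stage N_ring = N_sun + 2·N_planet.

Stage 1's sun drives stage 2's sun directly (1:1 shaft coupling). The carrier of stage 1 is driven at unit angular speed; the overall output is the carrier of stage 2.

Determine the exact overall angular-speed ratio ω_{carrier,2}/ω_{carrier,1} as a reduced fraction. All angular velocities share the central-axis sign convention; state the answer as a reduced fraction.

5/4

Stage 1: N_ring = 16 + 2·12 = 40
Stage 1: 16(ω_s−ω_c) = −40(ω_r−ω_c),  ω_r=0, ω_c=1
Stage 1: ω_s = 1 − (40/16)(0−1) = 7/2
  ⇒ ω_s¹/ω_c¹ = 7/2
Stage 2: N_ring = 35 + 2·14 = 63
Stage 2: 35(ω_s−ω_c) = −63(ω_r−ω_c),  ω_r=0, ω_s=1
Stage 2: 35(1−ω_c) = −63(0−ω_c)  ⇒  98ω_c = 35  ⇒  ω_c = 5/14
  ⇒ ω_c²/ω_s² = 5/14
Coupling ω_s² = ω_s¹ ⇒ overall = 7/2 × 5/14 = 5/4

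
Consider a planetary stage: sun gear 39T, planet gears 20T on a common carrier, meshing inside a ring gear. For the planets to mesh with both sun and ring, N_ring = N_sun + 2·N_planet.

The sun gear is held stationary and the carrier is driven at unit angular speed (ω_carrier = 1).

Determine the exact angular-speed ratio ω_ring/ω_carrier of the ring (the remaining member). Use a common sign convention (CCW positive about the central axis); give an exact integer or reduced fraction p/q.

N_ring = 39 + 2·20 = 79
39(ω_s−ω_c) = −79(ω_r−ω_c),  ω_s=0, ω_c=1
ω_r = 1 − (39/79)(0−1) = 118/79
ω_r/ω_c = 118/79

118/79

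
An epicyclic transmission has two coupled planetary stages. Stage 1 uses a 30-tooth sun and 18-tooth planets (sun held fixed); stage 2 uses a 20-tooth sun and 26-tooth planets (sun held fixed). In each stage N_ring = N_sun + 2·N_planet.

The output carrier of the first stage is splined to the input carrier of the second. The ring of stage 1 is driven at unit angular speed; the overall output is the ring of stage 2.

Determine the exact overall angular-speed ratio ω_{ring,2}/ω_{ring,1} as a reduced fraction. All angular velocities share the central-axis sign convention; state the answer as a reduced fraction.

253/288

Stage 1: N_ring = 30 + 2·18 = 66
Stage 1: 30(ω_s−ω_c) = −66(ω_r−ω_c),  ω_s=0, ω_r=1
Stage 1: 30(0−ω_c) = −66(1−ω_c)  ⇒  96ω_c = 66  ⇒  ω_c = 11/16
  ⇒ ω_c¹/ω_r¹ = 11/16
Stage 2: N_ring = 20 + 2·26 = 72
Stage 2: 20(ω_s−ω_c) = −72(ω_r−ω_c),  ω_s=0, ω_c=1
Stage 2: ω_r = 1 − (20/72)(0−1) = 23/18
  ⇒ ω_r²/ω_c² = 23/18
Coupling ω_c² = ω_c¹ ⇒ overall = 11/16 × 23/18 = 253/288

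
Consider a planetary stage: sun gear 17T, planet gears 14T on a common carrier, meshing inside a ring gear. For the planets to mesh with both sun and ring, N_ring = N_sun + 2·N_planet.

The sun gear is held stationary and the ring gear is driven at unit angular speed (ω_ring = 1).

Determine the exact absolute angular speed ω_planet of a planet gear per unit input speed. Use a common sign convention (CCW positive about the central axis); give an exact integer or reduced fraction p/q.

N_ring = 17 + 2·14 = 45
17(ω_s−ω_c) = −45(ω_r−ω_c),  ω_s=0, ω_r=1
17(0−ω_c) = −45(1−ω_c)  ⇒  62ω_c = 45  ⇒  ω_c = 45/62
sun–planet: 17·(0−45/62) = −14·(ω_p−ω_c)  ⇒  ω_p−ω_c = −(17/14)·(-45/62) = 765/868
ω_p = 45/62 + 765/868 = 45/28

45/28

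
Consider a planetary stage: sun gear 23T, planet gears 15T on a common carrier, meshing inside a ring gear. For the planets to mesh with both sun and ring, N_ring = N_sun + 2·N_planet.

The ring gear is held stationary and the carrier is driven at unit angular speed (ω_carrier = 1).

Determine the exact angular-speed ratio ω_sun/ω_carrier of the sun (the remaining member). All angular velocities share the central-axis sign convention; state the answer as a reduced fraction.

76/23

N_ring = 23 + 2·15 = 53
23(ω_s−ω_c) = −53(ω_r−ω_c),  ω_r=0, ω_c=1
ω_s = 1 − (53/23)(0−1) = 76/23
ω_s/ω_c = 76/23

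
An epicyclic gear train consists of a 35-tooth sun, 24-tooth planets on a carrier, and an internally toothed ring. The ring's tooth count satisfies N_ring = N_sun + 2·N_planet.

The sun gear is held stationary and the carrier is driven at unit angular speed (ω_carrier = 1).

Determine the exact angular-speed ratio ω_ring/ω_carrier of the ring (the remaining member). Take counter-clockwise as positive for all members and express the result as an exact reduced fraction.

118/83

N_ring = 35 + 2·24 = 83
35(ω_s−ω_c) = −83(ω_r−ω_c),  ω_s=0, ω_c=1
ω_r = 1 − (35/83)(0−1) = 118/83
ω_r/ω_c = 118/83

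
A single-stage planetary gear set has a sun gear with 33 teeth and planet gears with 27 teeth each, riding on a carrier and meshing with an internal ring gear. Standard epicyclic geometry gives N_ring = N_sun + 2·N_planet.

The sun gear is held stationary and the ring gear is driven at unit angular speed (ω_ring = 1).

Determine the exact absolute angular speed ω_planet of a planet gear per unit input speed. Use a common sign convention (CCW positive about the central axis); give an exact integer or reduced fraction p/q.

29/18

N_ring = 33 + 2·27 = 87
33(ω_s−ω_c) = −87(ω_r−ω_c),  ω_s=0, ω_r=1
33(0−ω_c) = −87(1−ω_c)  ⇒  120ω_c = 87  ⇒  ω_c = 29/40
sun–planet: 33·(0−29/40) = −27·(ω_p−ω_c)  ⇒  ω_p−ω_c = −(33/27)·(-29/40) = 319/360
ω_p = 29/40 + 319/360 = 29/18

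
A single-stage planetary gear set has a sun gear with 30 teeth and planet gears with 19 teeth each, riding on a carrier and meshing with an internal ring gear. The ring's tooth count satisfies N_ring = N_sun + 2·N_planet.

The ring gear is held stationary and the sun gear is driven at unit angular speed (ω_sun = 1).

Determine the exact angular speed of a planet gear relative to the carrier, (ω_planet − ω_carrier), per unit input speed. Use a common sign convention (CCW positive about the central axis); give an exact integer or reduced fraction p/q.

N_ring = 30 + 2·19 = 68
30(ω_s−ω_c) = −68(ω_r−ω_c),  ω_r=0, ω_s=1
30(1−ω_c) = −68(0−ω_c)  ⇒  98ω_c = 30  ⇒  ω_c = 15/49
sun–planet: 30·(1−15/49) = −19·(ω_p−ω_c)  ⇒  ω_p−ω_c = −(30/19)·(34/49) = -1020/931

-1020/931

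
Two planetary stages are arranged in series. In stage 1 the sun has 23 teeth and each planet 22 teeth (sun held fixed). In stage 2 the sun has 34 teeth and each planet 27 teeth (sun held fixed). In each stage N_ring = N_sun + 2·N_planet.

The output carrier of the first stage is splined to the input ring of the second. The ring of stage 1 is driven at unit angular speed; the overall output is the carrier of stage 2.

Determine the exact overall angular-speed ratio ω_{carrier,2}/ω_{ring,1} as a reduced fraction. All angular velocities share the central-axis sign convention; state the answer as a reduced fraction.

Stage 1: N_ring = 23 + 2·22 = 67
Stage 1: 23(ω_s−ω_c) = −67(ω_r−ω_c),  ω_s=0, ω_r=1
Stage 1: 23(0−ω_c) = −67(1−ω_c)  ⇒  90ω_c = 67  ⇒  ω_c = 67/90
  ⇒ ω_c¹/ω_r¹ = 67/90
Stage 2: N_ring = 34 + 2·27 = 88
Stage 2: 34(ω_s−ω_c) = −88(ω_r−ω_c),  ω_s=0, ω_r=1
Stage 2: 34(0−ω_c) = −88(1−ω_c)  ⇒  122ω_c = 88  ⇒  ω_c = 44/61
  ⇒ ω_c²/ω_r² = 44/61
Coupling ω_r² = ω_c¹ ⇒ overall = 67/90 × 44/61 = 1474/2745

1474/2745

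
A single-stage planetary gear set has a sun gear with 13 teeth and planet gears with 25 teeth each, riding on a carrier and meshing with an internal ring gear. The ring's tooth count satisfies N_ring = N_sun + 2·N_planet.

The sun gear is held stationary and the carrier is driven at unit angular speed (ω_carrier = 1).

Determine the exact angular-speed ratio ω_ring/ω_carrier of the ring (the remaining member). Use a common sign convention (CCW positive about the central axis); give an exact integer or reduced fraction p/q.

76/63

N_ring = 13 + 2·25 = 63
13(ω_s−ω_c) = −63(ω_r−ω_c),  ω_s=0, ω_c=1
ω_r = 1 − (13/63)(0−1) = 76/63
ω_r/ω_c = 76/63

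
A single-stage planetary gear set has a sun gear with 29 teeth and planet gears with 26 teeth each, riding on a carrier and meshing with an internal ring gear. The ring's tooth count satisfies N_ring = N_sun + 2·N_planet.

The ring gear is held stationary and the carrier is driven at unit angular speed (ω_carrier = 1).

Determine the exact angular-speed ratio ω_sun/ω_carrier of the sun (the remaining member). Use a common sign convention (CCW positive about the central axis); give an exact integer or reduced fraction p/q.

N_ring = 29 + 2·26 = 81
29(ω_s−ω_c) = −81(ω_r−ω_c),  ω_r=0, ω_c=1
ω_s = 1 − (81/29)(0−1) = 110/29
ω_s/ω_c = 110/29

110/29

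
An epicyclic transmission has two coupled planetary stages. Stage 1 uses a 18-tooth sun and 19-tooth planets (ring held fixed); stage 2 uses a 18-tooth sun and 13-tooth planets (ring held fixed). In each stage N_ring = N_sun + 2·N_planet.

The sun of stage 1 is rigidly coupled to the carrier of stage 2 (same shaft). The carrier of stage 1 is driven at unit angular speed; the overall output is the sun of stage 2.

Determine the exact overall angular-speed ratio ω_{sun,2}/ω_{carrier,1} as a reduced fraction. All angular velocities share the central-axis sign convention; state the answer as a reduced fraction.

1147/81

Stage 1: N_ring = 18 + 2·19 = 56
Stage 1: 18(ω_s−ω_c) = −56(ω_r−ω_c),  ω_r=0, ω_c=1
Stage 1: ω_s = 1 − (56/18)(0−1) = 37/9
  ⇒ ω_s¹/ω_c¹ = 37/9
Stage 2: N_ring = 18 + 2·13 = 44
Stage 2: 18(ω_s−ω_c) = −44(ω_r−ω_c),  ω_r=0, ω_c=1
Stage 2: ω_s = 1 − (44/18)(0−1) = 31/9
  ⇒ ω_s²/ω_c² = 31/9
Coupling ω_c² = ω_s¹ ⇒ overall = 37/9 × 31/9 = 1147/81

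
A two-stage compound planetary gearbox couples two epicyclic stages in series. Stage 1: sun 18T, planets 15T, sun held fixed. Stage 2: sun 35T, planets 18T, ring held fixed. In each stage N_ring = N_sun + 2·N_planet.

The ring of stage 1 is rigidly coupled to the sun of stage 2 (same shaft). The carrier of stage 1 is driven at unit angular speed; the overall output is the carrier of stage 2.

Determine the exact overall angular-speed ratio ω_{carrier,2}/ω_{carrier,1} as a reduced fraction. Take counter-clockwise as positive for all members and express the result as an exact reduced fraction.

Stage 1: N_ring = 18 + 2·15 = 48
Stage 1: 18(ω_s−ω_c) = −48(ω_r−ω_c),  ω_s=0, ω_c=1
Stage 1: ω_r = 1 − (18/48)(0−1) = 11/8
  ⇒ ω_r¹/ω_c¹ = 11/8
Stage 2: N_ring = 35 + 2·18 = 71
Stage 2: 35(ω_s−ω_c) = −71(ω_r−ω_c),  ω_r=0, ω_s=1
Stage 2: 35(1−ω_c) = −71(0−ω_c)  ⇒  106ω_c = 35  ⇒  ω_c = 35/106
  ⇒ ω_c²/ω_s² = 35/106
Coupling ω_s² = ω_r¹ ⇒ overall = 11/8 × 35/106 = 385/848

385/848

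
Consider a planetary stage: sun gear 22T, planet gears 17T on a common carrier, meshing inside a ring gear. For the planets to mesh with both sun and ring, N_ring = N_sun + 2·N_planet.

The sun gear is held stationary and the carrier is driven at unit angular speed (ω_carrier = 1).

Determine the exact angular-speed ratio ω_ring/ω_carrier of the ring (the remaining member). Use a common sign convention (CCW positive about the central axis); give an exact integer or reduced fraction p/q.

39/28

N_ring = 22 + 2·17 = 56
22(ω_s−ω_c) = −56(ω_r−ω_c),  ω_s=0, ω_c=1
ω_r = 1 − (22/56)(0−1) = 39/28
ω_r/ω_c = 39/28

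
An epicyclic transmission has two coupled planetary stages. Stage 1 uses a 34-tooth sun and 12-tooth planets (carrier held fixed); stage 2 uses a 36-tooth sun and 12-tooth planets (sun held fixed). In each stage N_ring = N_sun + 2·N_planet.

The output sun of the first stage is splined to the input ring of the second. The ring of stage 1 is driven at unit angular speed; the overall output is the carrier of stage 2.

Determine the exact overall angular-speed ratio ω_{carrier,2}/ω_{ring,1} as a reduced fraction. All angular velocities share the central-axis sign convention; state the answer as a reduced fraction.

-145/136

Stage 1: N_ring = 34 + 2·12 = 58
Stage 1: 34(ω_s−ω_c) = −58(ω_r−ω_c),  ω_c=0, ω_r=1
Stage 1: ω_s = 0 − (58/34)(1−0) = -29/17
  ⇒ ω_s¹/ω_r¹ = -29/17
Stage 2: N_ring = 36 + 2·12 = 60
Stage 2: 36(ω_s−ω_c) = −60(ω_r−ω_c),  ω_s=0, ω_r=1
Stage 2: 36(0−ω_c) = −60(1−ω_c)  ⇒  96ω_c = 60  ⇒  ω_c = 5/8
  ⇒ ω_c²/ω_r² = 5/8
Coupling ω_r² = ω_s¹ ⇒ overall = -29/17 × 5/8 = -145/136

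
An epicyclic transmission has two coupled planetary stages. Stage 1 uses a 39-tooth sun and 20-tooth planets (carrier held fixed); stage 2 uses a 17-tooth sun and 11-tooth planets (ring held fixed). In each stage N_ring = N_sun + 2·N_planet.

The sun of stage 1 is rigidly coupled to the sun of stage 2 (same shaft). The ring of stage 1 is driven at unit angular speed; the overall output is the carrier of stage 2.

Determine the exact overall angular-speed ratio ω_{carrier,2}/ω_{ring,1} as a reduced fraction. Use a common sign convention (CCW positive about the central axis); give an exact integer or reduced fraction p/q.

-1343/2184

Stage 1: N_ring = 39 + 2·20 = 79
Stage 1: 39(ω_s−ω_c) = −79(ω_r−ω_c),  ω_c=0, ω_r=1
Stage 1: ω_s = 0 − (79/39)(1−0) = -79/39
  ⇒ ω_s¹/ω_r¹ = -79/39
Stage 2: N_ring = 17 + 2·11 = 39
Stage 2: 17(ω_s−ω_c) = −39(ω_r−ω_c),  ω_r=0, ω_s=1
Stage 2: 17(1−ω_c) = −39(0−ω_c)  ⇒  56ω_c = 17  ⇒  ω_c = 17/56
  ⇒ ω_c²/ω_s² = 17/56
Coupling ω_s² = ω_s¹ ⇒ overall = -79/39 × 17/56 = -1343/2184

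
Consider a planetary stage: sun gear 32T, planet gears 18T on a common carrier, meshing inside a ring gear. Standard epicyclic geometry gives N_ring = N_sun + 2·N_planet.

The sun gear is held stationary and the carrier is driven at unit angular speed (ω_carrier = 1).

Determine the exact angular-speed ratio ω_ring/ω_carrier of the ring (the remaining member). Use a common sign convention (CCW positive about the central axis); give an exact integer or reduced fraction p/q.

25/17

N_ring = 32 + 2·18 = 68
32(ω_s−ω_c) = −68(ω_r−ω_c),  ω_s=0, ω_c=1
ω_r = 1 − (32/68)(0−1) = 25/17
ω_r/ω_c = 25/17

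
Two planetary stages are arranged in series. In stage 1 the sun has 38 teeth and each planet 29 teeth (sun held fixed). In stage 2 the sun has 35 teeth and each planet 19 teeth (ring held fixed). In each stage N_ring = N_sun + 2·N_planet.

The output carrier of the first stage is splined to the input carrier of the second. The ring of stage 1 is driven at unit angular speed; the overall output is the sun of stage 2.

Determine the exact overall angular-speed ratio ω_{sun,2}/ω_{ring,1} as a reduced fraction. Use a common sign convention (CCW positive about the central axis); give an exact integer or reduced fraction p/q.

5184/2345

Stage 1: N_ring = 38 + 2·29 = 96
Stage 1: 38(ω_s−ω_c) = −96(ω_r−ω_c),  ω_s=0, ω_r=1
Stage 1: 38(0−ω_c) = −96(1−ω_c)  ⇒  134ω_c = 96  ⇒  ω_c = 48/67
  ⇒ ω_c¹/ω_r¹ = 48/67
Stage 2: N_ring = 35 + 2·19 = 73
Stage 2: 35(ω_s−ω_c) = −73(ω_r−ω_c),  ω_r=0, ω_c=1
Stage 2: ω_s = 1 − (73/35)(0−1) = 108/35
  ⇒ ω_s²/ω_c² = 108/35
Coupling ω_c² = ω_c¹ ⇒ overall = 48/67 × 108/35 = 5184/2345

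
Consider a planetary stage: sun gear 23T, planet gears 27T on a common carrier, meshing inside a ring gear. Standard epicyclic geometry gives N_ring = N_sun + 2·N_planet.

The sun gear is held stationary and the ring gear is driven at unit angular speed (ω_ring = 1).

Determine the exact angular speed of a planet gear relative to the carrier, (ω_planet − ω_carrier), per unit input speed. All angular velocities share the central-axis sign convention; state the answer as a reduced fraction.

1771/2700

N_ring = 23 + 2·27 = 77
23(ω_s−ω_c) = −77(ω_r−ω_c),  ω_s=0, ω_r=1
23(0−ω_c) = −77(1−ω_c)  ⇒  100ω_c = 77  ⇒  ω_c = 77/100
sun–planet: 23·(0−77/100) = −27·(ω_p−ω_c)  ⇒  ω_p−ω_c = −(23/27)·(-77/100) = 1771/2700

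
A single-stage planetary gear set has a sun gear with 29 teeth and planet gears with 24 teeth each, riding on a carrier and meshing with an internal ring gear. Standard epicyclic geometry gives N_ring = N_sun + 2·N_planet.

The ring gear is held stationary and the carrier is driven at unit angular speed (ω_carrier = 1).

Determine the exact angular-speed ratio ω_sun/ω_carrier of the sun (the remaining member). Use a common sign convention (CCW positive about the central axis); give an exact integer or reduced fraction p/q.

106/29

N_ring = 29 + 2·24 = 77
29(ω_s−ω_c) = −77(ω_r−ω_c),  ω_r=0, ω_c=1
ω_s = 1 − (77/29)(0−1) = 106/29
ω_s/ω_c = 106/29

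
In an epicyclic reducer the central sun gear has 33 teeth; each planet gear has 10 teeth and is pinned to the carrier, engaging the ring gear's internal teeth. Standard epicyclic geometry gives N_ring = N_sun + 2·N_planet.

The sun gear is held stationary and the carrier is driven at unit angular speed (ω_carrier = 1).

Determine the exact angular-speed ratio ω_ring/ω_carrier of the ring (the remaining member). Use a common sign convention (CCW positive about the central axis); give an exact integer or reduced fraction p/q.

86/53

N_ring = 33 + 2·10 = 53
33(ω_s−ω_c) = −53(ω_r−ω_c),  ω_s=0, ω_c=1
ω_r = 1 − (33/53)(0−1) = 86/53
ω_r/ω_c = 86/53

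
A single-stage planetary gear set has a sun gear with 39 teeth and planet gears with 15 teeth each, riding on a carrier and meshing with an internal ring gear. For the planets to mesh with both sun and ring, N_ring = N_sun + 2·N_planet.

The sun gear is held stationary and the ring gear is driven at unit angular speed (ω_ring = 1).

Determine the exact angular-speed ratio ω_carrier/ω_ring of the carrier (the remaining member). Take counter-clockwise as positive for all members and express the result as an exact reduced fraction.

N_ring = 39 + 2·15 = 69
39(ω_s−ω_c) = −69(ω_r−ω_c),  ω_s=0, ω_r=1
39(0−ω_c) = −69(1−ω_c)  ⇒  108ω_c = 69  ⇒  ω_c = 23/36
ω_c/ω_r = 23/36

23/36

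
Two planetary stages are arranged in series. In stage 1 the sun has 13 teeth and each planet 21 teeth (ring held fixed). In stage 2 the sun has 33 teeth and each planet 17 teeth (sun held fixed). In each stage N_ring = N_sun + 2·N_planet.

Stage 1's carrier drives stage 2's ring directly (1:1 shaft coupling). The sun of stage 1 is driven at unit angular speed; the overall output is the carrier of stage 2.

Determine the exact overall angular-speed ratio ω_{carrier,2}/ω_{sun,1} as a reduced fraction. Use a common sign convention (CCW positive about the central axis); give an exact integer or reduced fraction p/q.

871/6800

Stage 1: N_ring = 13 + 2·21 = 55
Stage 1: 13(ω_s−ω_c) = −55(ω_r−ω_c),  ω_r=0, ω_s=1
Stage 1: 13(1−ω_c) = −55(0−ω_c)  ⇒  68ω_c = 13  ⇒  ω_c = 13/68
  ⇒ ω_c¹/ω_s¹ = 13/68
Stage 2: N_ring = 33 + 2·17 = 67
Stage 2: 33(ω_s−ω_c) = −67(ω_r−ω_c),  ω_s=0, ω_r=1
Stage 2: 33(0−ω_c) = −67(1−ω_c)  ⇒  100ω_c = 67  ⇒  ω_c = 67/100
  ⇒ ω_c²/ω_r² = 67/100
Coupling ω_r² = ω_c¹ ⇒ overall = 13/68 × 67/100 = 871/6800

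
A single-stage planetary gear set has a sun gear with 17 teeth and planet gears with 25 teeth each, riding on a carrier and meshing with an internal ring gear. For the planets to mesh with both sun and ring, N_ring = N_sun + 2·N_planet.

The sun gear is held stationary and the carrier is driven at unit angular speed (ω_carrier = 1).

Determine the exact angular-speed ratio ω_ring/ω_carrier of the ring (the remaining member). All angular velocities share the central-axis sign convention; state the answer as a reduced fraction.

84/67

N_ring = 17 + 2·25 = 67
17(ω_s−ω_c) = −67(ω_r−ω_c),  ω_s=0, ω_c=1
ω_r = 1 − (17/67)(0−1) = 84/67
ω_r/ω_c = 84/67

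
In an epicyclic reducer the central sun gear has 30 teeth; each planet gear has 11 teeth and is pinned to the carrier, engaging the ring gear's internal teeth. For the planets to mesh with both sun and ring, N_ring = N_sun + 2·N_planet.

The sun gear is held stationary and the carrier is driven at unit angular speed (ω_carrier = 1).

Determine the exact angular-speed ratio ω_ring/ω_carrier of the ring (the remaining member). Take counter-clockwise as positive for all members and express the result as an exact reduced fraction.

41/26

N_ring = 30 + 2·11 = 52
30(ω_s−ω_c) = −52(ω_r−ω_c),  ω_s=0, ω_c=1
ω_r = 1 − (30/52)(0−1) = 41/26
ω_r/ω_c = 41/26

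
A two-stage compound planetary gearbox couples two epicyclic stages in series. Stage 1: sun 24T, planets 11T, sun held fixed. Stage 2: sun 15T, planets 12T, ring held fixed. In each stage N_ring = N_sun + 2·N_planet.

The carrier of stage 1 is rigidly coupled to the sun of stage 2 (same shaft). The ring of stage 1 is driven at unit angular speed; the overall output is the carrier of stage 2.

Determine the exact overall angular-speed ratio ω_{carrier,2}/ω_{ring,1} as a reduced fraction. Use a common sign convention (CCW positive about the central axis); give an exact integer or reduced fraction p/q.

23/126

Stage 1: N_ring = 24 + 2·11 = 46
Stage 1: 24(ω_s−ω_c) = −46(ω_r−ω_c),  ω_s=0, ω_r=1
Stage 1: 24(0−ω_c) = −46(1−ω_c)  ⇒  70ω_c = 46  ⇒  ω_c = 23/35
  ⇒ ω_c¹/ω_r¹ = 23/35
Stage 2: N_ring = 15 + 2·12 = 39
Stage 2: 15(ω_s−ω_c) = −39(ω_r−ω_c),  ω_r=0, ω_s=1
Stage 2: 15(1−ω_c) = −39(0−ω_c)  ⇒  54ω_c = 15  ⇒  ω_c = 5/18
  ⇒ ω_c²/ω_s² = 5/18
Coupling ω_s² = ω_c¹ ⇒ overall = 23/35 × 5/18 = 23/126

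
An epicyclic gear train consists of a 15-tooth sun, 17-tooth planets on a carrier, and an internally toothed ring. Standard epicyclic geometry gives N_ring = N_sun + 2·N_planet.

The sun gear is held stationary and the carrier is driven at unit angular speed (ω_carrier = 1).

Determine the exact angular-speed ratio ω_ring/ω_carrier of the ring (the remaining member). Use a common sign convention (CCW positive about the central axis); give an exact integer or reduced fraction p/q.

N_ring = 15 + 2·17 = 49
15(ω_s−ω_c) = −49(ω_r−ω_c),  ω_s=0, ω_c=1
ω_r = 1 − (15/49)(0−1) = 64/49
ω_r/ω_c = 64/49

64/49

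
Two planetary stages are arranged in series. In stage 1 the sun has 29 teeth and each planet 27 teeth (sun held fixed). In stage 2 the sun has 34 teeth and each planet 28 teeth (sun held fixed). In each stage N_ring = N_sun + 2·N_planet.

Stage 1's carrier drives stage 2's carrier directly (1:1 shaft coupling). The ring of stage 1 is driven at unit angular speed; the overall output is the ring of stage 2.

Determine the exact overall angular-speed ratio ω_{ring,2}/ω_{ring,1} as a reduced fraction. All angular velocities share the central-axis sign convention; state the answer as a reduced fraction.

Stage 1: N_ring = 29 + 2·27 = 83
Stage 1: 29(ω_s−ω_c) = −83(ω_r−ω_c),  ω_s=0, ω_r=1
Stage 1: 29(0−ω_c) = −83(1−ω_c)  ⇒  112ω_c = 83  ⇒  ω_c = 83/112
  ⇒ ω_c¹/ω_r¹ = 83/112
Stage 2: N_ring = 34 + 2·28 = 90
Stage 2: 34(ω_s−ω_c) = −90(ω_r−ω_c),  ω_s=0, ω_c=1
Stage 2: ω_r = 1 − (34/90)(0−1) = 62/45
  ⇒ ω_r²/ω_c² = 62/45
Coupling ω_c² = ω_c¹ ⇒ overall = 83/112 × 62/45 = 2573/2520

2573/2520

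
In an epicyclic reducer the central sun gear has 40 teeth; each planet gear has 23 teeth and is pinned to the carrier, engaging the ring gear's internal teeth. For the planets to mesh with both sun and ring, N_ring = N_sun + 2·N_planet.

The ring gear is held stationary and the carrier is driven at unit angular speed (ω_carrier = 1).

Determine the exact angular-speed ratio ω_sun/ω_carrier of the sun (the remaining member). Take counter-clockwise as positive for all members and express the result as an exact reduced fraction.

N_ring = 40 + 2·23 = 86
40(ω_s−ω_c) = −86(ω_r−ω_c),  ω_r=0, ω_c=1
ω_s = 1 − (86/40)(0−1) = 63/20
ω_s/ω_c = 63/20

63/20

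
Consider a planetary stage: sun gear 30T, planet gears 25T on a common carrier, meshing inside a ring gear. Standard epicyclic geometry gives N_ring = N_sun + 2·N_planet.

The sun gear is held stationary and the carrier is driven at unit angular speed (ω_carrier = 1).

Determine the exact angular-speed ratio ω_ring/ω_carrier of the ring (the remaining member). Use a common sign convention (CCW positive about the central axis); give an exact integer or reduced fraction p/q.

N_ring = 30 + 2·25 = 80
30(ω_s−ω_c) = −80(ω_r−ω_c),  ω_s=0, ω_c=1
ω_r = 1 − (30/80)(0−1) = 11/8
ω_r/ω_c = 11/8

11/8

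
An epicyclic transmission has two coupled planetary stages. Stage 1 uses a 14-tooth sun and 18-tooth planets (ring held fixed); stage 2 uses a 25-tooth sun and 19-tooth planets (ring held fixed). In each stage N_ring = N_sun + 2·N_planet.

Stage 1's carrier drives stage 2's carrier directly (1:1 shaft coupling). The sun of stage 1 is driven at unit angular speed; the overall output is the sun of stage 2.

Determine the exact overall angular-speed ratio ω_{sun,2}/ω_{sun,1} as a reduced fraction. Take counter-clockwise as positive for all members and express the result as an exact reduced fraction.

Stage 1: N_ring = 14 + 2·18 = 50
Stage 1: 14(ω_s−ω_c) = −50(ω_r−ω_c),  ω_r=0, ω_s=1
Stage 1: 14(1−ω_c) = −50(0−ω_c)  ⇒  64ω_c = 14  ⇒  ω_c = 7/32
  ⇒ ω_c¹/ω_s¹ = 7/32
Stage 2: N_ring = 25 + 2·19 = 63
Stage 2: 25(ω_s−ω_c) = −63(ω_r−ω_c),  ω_r=0, ω_c=1
Stage 2: ω_s = 1 − (63/25)(0−1) = 88/25
  ⇒ ω_s²/ω_c² = 88/25
Coupling ω_c² = ω_c¹ ⇒ overall = 7/32 × 88/25 = 77/100

77/100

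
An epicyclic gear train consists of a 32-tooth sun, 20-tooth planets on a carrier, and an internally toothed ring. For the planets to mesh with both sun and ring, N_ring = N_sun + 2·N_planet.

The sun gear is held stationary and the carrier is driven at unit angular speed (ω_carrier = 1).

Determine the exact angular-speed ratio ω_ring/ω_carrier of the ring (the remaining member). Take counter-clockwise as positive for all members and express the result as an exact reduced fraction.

N_ring = 32 + 2·20 = 72
32(ω_s−ω_c) = −72(ω_r−ω_c),  ω_s=0, ω_c=1
ω_r = 1 − (32/72)(0−1) = 13/9
ω_r/ω_c = 13/9

13/9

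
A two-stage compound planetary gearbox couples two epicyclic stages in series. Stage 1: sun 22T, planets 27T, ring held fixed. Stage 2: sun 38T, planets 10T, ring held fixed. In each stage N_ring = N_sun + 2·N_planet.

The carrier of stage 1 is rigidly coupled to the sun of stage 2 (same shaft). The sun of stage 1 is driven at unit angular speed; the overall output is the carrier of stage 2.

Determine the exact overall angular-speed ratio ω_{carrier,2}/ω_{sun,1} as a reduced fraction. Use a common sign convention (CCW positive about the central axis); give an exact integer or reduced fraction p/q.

Stage 1: N_ring = 22 + 2·27 = 76
Stage 1: 22(ω_s−ω_c) = −76(ω_r−ω_c),  ω_r=0, ω_s=1
Stage 1: 22(1−ω_c) = −76(0−ω_c)  ⇒  98ω_c = 22  ⇒  ω_c = 11/49
  ⇒ ω_c¹/ω_s¹ = 11/49
Stage 2: N_ring = 38 + 2·10 = 58
Stage 2: 38(ω_s−ω_c) = −58(ω_r−ω_c),  ω_r=0, ω_s=1
Stage 2: 38(1−ω_c) = −58(0−ω_c)  ⇒  96ω_c = 38  ⇒  ω_c = 19/48
  ⇒ ω_c²/ω_s² = 19/48
Coupling ω_s² = ω_c¹ ⇒ overall = 11/49 × 19/48 = 209/2352

209/2352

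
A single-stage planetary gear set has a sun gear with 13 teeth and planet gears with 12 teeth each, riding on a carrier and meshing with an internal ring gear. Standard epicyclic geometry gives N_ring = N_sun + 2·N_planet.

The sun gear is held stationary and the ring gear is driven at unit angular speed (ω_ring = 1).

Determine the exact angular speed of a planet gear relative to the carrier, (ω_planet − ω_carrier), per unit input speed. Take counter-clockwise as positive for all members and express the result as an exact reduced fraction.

481/600

N_ring = 13 + 2·12 = 37
13(ω_s−ω_c) = −37(ω_r−ω_c),  ω_s=0, ω_r=1
13(0−ω_c) = −37(1−ω_c)  ⇒  50ω_c = 37  ⇒  ω_c = 37/50
sun–planet: 13·(0−37/50) = −12·(ω_p−ω_c)  ⇒  ω_p−ω_c = −(13/12)·(-37/50) = 481/600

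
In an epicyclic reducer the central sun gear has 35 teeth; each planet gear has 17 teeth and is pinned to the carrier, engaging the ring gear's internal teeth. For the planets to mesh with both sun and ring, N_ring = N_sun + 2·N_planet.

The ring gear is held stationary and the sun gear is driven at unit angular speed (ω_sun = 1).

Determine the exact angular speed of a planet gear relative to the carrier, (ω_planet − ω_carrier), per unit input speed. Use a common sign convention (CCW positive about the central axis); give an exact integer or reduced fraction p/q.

-2415/1768

N_ring = 35 + 2·17 = 69
35(ω_s−ω_c) = −69(ω_r−ω_c),  ω_r=0, ω_s=1
35(1−ω_c) = −69(0−ω_c)  ⇒  104ω_c = 35  ⇒  ω_c = 35/104
sun–planet: 35·(1−35/104) = −17·(ω_p−ω_c)  ⇒  ω_p−ω_c = −(35/17)·(69/104) = -2415/1768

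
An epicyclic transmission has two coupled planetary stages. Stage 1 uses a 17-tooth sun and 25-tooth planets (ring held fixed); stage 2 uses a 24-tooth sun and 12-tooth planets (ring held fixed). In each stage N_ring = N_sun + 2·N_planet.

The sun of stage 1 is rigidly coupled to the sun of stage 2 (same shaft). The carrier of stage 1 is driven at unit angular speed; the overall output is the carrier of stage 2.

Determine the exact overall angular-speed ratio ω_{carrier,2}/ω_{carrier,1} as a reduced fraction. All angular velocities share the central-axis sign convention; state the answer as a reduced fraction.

28/17

Stage 1: N_ring = 17 + 2·25 = 67
Stage 1: 17(ω_s−ω_c) = −67(ω_r−ω_c),  ω_r=0, ω_c=1
Stage 1: ω_s = 1 − (67/17)(0−1) = 84/17
  ⇒ ω_s¹/ω_c¹ = 84/17
Stage 2: N_ring = 24 + 2·12 = 48
Stage 2: 24(ω_s−ω_c) = −48(ω_r−ω_c),  ω_r=0, ω_s=1
Stage 2: 24(1−ω_c) = −48(0−ω_c)  ⇒  72ω_c = 24  ⇒  ω_c = 1/3
  ⇒ ω_c²/ω_s² = 1/3
Coupling ω_s² = ω_s¹ ⇒ overall = 84/17 × 1/3 = 28/17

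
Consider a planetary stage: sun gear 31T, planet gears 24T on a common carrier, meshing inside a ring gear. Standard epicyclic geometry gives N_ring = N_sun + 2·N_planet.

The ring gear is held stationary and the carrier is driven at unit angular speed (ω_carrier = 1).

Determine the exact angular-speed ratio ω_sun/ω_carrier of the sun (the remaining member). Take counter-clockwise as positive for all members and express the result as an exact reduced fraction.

110/31

N_ring = 31 + 2·24 = 79
31(ω_s−ω_c) = −79(ω_r−ω_c),  ω_r=0, ω_c=1
ω_s = 1 − (79/31)(0−1) = 110/31
ω_s/ω_c = 110/31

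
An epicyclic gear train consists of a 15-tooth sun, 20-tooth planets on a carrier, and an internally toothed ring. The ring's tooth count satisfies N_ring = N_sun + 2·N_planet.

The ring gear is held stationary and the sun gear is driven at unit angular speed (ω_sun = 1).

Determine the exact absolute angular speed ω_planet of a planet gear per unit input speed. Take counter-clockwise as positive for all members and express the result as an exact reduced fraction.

N_ring = 15 + 2·20 = 55
15(ω_s−ω_c) = −55(ω_r−ω_c),  ω_r=0, ω_s=1
15(1−ω_c) = −55(0−ω_c)  ⇒  70ω_c = 15  ⇒  ω_c = 3/14
sun–planet: 15·(1−3/14) = −20·(ω_p−ω_c)  ⇒  ω_p−ω_c = −(15/20)·(11/14) = -33/56
ω_p = 3/14 − 33/56 = -3/8

-3/8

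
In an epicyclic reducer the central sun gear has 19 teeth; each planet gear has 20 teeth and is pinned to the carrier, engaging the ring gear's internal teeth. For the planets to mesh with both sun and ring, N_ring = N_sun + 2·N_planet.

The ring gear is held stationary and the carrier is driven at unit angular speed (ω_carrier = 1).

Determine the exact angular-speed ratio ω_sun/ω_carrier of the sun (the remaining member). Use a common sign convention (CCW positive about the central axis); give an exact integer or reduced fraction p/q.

N_ring = 19 + 2·20 = 59
19(ω_s−ω_c) = −59(ω_r−ω_c),  ω_r=0, ω_c=1
ω_s = 1 − (59/19)(0−1) = 78/19
ω_s/ω_c = 78/19

78/19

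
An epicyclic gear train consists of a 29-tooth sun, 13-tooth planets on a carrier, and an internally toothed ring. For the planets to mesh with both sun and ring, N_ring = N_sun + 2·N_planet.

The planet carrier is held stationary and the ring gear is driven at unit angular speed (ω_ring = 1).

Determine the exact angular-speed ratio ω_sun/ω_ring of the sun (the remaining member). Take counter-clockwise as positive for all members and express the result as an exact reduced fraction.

N_ring = 29 + 2·13 = 55
29(ω_s−ω_c) = −55(ω_r−ω_c),  ω_c=0, ω_r=1
ω_s = 0 − (55/29)(1−0) = -55/29
ω_s/ω_r = -55/29

-55/29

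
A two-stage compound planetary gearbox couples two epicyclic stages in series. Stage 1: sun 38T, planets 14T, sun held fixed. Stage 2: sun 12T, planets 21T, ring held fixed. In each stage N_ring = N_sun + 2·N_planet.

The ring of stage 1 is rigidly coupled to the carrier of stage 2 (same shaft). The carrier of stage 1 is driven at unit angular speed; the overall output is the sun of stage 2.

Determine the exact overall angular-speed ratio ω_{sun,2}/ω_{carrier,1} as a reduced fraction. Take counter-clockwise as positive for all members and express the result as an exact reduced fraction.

Stage 1: N_ring = 38 + 2·14 = 66
Stage 1: 38(ω_s−ω_c) = −66(ω_r−ω_c),  ω_s=0, ω_c=1
Stage 1: ω_r = 1 − (38/66)(0−1) = 52/33
  ⇒ ω_r¹/ω_c¹ = 52/33
Stage 2: N_ring = 12 + 2·21 = 54
Stage 2: 12(ω_s−ω_c) = −54(ω_r−ω_c),  ω_r=0, ω_c=1
Stage 2: ω_s = 1 − (54/12)(0−1) = 11/2
  ⇒ ω_s²/ω_c² = 11/2
Coupling ω_c² = ω_r¹ ⇒ overall = 52/33 × 11/2 = 26/3

26/3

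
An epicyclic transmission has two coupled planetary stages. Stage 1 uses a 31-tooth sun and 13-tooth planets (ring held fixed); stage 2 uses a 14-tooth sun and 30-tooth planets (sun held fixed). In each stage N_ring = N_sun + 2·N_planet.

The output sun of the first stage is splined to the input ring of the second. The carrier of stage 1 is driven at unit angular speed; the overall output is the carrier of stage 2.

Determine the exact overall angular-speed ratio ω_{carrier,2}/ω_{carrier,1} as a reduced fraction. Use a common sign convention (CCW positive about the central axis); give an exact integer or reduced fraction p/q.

Stage 1: N_ring = 31 + 2·13 = 57
Stage 1: 31(ω_s−ω_c) = −57(ω_r−ω_c),  ω_r=0, ω_c=1
Stage 1: ω_s = 1 − (57/31)(0−1) = 88/31
  ⇒ ω_s¹/ω_c¹ = 88/31
Stage 2: N_ring = 14 + 2·30 = 74
Stage 2: 14(ω_s−ω_c) = −74(ω_r−ω_c),  ω_s=0, ω_r=1
Stage 2: 14(0−ω_c) = −74(1−ω_c)  ⇒  88ω_c = 74  ⇒  ω_c = 37/44
  ⇒ ω_c²/ω_r² = 37/44
Coupling ω_r² = ω_s¹ ⇒ overall = 88/31 × 37/44 = 74/31

74/31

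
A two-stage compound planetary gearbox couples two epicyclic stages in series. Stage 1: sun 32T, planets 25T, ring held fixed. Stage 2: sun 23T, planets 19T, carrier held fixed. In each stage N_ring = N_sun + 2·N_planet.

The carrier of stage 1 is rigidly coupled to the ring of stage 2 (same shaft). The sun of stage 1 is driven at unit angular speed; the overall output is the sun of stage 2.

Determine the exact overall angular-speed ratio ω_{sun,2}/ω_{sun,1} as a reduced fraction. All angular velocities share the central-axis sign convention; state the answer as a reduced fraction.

-976/1311

Stage 1: N_ring = 32 + 2·25 = 82
Stage 1: 32(ω_s−ω_c) = −82(ω_r−ω_c),  ω_r=0, ω_s=1
Stage 1: 32(1−ω_c) = −82(0−ω_c)  ⇒  114ω_c = 32  ⇒  ω_c = 16/57
  ⇒ ω_c¹/ω_s¹ = 16/57
Stage 2: N_ring = 23 + 2·19 = 61
Stage 2: 23(ω_s−ω_c) = −61(ω_r−ω_c),  ω_c=0, ω_r=1
Stage 2: ω_s = 0 − (61/23)(1−0) = -61/23
  ⇒ ω_s²/ω_r² = -61/23
Coupling ω_r² = ω_c¹ ⇒ overall = 16/57 × -61/23 = -976/1311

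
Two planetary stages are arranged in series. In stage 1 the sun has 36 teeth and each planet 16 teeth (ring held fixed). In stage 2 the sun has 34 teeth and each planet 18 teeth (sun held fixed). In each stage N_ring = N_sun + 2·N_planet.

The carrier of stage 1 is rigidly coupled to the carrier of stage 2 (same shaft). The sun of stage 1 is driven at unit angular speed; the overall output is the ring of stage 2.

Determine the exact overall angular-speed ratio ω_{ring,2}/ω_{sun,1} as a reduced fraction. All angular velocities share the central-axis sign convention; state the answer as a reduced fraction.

18/35

Stage 1: N_ring = 36 + 2·16 = 68
Stage 1: 36(ω_s−ω_c) = −68(ω_r−ω_c),  ω_r=0, ω_s=1
Stage 1: 36(1−ω_c) = −68(0−ω_c)  ⇒  104ω_c = 36  ⇒  ω_c = 9/26
  ⇒ ω_c¹/ω_s¹ = 9/26
Stage 2: N_ring = 34 + 2·18 = 70
Stage 2: 34(ω_s−ω_c) = −70(ω_r−ω_c),  ω_s=0, ω_c=1
Stage 2: ω_r = 1 − (34/70)(0−1) = 52/35
  ⇒ ω_r²/ω_c² = 52/35
Coupling ω_c² = ω_c¹ ⇒ overall = 9/26 × 52/35 = 18/35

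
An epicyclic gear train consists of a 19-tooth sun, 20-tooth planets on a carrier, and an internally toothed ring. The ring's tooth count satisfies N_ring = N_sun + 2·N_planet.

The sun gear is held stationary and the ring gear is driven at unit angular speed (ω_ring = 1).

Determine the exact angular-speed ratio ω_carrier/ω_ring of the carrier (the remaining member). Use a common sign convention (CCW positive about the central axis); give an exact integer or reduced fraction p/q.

59/78

N_ring = 19 + 2·20 = 59
19(ω_s−ω_c) = −59(ω_r−ω_c),  ω_s=0, ω_r=1
19(0−ω_c) = −59(1−ω_c)  ⇒  78ω_c = 59  ⇒  ω_c = 59/78
ω_c/ω_r = 59/78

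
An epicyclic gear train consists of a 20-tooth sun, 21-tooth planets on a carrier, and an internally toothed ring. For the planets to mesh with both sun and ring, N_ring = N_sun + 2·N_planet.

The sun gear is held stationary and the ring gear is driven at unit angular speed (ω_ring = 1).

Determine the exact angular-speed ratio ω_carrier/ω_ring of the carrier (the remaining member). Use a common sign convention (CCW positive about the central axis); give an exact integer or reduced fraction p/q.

N_ring = 20 + 2·21 = 62
20(ω_s−ω_c) = −62(ω_r−ω_c),  ω_s=0, ω_r=1
20(0−ω_c) = −62(1−ω_c)  ⇒  82ω_c = 62  ⇒  ω_c = 31/41
ω_c/ω_r = 31/41

31/41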